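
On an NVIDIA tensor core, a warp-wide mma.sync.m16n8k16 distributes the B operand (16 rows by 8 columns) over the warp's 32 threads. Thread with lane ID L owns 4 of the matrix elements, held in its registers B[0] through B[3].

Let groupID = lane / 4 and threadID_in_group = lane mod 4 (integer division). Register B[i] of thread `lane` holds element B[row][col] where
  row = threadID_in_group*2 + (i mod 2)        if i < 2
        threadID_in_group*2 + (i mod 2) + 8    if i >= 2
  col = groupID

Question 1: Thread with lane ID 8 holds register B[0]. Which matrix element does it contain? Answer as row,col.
lane 8: G=2 (8/4), T=0 (8%4)
i=0: r=0*2+0+0=0, c=G=2

0,2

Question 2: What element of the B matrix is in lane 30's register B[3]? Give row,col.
lane 30: g=7 (30/4), t=2 (30%4)
i=3: r=2*2+1+8=13, c=g=7

13,7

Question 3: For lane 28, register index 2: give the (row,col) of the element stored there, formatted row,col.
L=28→G=28>>2=7, T=28&3=0
[2]→row 0·2+0+8=8  col G=7

8,7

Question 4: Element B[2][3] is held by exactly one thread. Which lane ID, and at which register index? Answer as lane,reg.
c=3→G=3  r=2→rhi=0,T=1,p=0
L=3*4+1=13  i=0*2+0=0

13,0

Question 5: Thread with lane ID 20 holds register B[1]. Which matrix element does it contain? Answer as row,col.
20: G=5,T=0
[1] (0*2+1+0,5) = (1,5)

1,5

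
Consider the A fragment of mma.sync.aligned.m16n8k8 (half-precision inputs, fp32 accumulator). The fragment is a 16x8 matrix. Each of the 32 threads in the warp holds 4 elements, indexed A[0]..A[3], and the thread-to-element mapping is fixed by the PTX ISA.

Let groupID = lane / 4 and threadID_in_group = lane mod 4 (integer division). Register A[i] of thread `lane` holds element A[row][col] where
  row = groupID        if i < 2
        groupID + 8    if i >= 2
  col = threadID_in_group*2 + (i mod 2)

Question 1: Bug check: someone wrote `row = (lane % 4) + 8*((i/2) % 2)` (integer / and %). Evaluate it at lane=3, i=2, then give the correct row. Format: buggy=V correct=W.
`(lane % 4) + 8*((i/2) % 2)`[3,2]⇒11
lane 3: gr=0 (3/4), th=3 (3%4)
i=2: r=0+8=8, c=3*2+0=6
row: 11 vs 8

buggy=11 correct=8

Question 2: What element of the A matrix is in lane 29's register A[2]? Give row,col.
15,2

29: g=7,t=1
[2] (7+8,1*2+0) = (15,2)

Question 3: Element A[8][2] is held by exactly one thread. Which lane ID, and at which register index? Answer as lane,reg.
r: 8->gid=0,r8=1  c: 2->tid=1,i&1=0
L=0*4+1=1  i=1*2+0=2

1,2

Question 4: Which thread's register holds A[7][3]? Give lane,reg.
29,1

r=7⇒gr=7,Rb=0  c=3⇒th=1,odd=1
L=7*4+1=29  i=0*2+1=1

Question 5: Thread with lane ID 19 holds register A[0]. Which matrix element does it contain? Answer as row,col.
4,6

L=19→G=19>>2=4, T=19&3=3
[0]→row 4+0=4  col 3·2+0=6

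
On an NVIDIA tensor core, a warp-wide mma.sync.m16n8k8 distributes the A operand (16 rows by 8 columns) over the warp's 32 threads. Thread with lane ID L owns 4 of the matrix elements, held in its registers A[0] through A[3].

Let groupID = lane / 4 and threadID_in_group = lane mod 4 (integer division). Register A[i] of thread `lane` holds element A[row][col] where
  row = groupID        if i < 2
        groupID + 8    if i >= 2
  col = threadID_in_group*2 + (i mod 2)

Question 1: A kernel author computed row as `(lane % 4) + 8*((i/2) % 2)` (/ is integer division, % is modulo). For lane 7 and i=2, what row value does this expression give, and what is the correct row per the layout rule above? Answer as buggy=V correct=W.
buggy=11 correct=9

`(lane % 4) + 8*((i/2) % 2)`[7,2]⇒11
L=7⇒gr=7>>2=1, th=7&3=3
[2]⇒row 1+8=9  col 3·2+0=6
row: 11 vs 9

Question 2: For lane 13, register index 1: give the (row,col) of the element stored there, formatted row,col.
3,3

13: G=3,T=1
[1] (3+0,1*2+1) = (3,3)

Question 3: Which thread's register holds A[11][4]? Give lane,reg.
r=11->g=3,rb=1  c=4->t=2,b0=0
L=3*4+2=14  i=1*2+0=2

14,2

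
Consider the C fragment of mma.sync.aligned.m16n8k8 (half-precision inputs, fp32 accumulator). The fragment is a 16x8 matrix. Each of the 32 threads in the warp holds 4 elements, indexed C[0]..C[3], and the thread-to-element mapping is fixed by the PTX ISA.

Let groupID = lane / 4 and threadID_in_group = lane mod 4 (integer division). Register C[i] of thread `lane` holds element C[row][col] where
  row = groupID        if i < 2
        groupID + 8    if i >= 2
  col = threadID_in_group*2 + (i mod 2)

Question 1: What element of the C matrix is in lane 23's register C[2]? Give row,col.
13,6

L=23→G=23>>2=5, T=23&3=3
[2]→row 5+8=13  col 3·2+0=6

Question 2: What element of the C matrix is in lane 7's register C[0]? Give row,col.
lane 7: gid=1 (7/4), tid=3 (7%4)
i=0: r=1+0=1, c=3*2+0=6

1,6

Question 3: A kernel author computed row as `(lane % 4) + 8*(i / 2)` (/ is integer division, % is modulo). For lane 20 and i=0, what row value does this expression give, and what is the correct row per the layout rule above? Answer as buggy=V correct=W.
`(lane % 4) + 8*(i / 2)`[20,0]=>0
L=20=>grp=20>>2=5, tig=20&3=0
[0]=>row 5+0=5  col 0·2+0=0
row: 0 vs 5

buggy=0 correct=5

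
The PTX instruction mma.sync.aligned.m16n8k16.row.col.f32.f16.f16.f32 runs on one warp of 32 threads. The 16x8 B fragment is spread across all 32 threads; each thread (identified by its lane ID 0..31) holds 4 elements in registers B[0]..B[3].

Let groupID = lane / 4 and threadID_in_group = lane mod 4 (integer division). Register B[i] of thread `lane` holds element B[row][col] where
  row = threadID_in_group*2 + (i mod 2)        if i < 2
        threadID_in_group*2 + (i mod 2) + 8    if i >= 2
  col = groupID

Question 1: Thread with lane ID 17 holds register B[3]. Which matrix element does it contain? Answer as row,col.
lane 17->17/4=4, 17 mod 4=1
i=3  r:2·1+1+8->11  c:4

11,4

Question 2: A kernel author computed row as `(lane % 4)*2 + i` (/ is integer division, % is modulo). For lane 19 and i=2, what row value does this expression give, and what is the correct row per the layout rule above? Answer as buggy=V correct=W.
buggy=8 correct=14

`(lane % 4)*2 + i`[19,2]→8
lane 19: G=4 (19/4), T=3 (19%4)
i=2: r=3*2+0+8=14, c=G=4
row: 8 vs 14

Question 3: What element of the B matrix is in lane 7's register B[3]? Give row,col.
L=7->g=7>>2=1, t=7&3=3
[3]->row 3·2+1+8=15  col g=1

15,1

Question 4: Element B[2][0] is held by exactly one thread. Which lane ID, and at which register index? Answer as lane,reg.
1,0

c: 0->gid=0  r: 2->r8=0,tid=1,i&1=0
L=0*4+1=1  i=0*2+0=0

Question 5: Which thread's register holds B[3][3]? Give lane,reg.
c: 3->gid=3  r: 3->r8=0,tid=1,i&1=1
L=3*4+1=13  i=0*2+1=1

13,1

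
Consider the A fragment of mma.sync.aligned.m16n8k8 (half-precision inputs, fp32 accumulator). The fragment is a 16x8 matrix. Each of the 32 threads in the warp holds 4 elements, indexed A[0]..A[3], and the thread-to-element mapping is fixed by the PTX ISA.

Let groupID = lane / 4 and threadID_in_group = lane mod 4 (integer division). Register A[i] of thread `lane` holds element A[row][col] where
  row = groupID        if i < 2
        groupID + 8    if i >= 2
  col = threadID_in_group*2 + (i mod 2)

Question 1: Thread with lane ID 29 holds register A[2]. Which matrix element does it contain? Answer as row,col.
15,2

lane 29: G=7 (29/4), T=1 (29%4)
i=2: r=7+8=15, c=1*2+0=2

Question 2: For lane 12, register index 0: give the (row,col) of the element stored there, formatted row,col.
3,0

12: grp=3,tig=0
[0] (3+0,0*2+0) = (3,0)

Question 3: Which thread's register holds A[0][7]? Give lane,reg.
r:0=>grp=0,rB=0  c:7=>tig=3,lo=1
L=0*4+3=3  i=0*2+1=1

3,1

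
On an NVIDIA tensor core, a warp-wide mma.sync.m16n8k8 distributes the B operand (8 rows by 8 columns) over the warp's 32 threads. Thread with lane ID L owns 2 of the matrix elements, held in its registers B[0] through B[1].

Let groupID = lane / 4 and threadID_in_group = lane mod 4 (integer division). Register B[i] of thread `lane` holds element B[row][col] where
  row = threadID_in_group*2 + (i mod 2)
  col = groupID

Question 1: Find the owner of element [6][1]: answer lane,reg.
c=1→G=1  r=6→T=3,p=0
L=1*4+3=7  i=0=0

7,0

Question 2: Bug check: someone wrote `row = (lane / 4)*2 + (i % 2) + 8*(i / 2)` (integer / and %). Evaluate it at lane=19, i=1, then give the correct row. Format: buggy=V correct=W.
`(lane / 4)*2 + (i % 2) + 8*(i / 2)`[19,1]->9
lane 19: g=4 (19/4), t=3 (19%4)
i=1: r=3*2+1=7, c=g=4
row: 9 vs 7

buggy=9 correct=7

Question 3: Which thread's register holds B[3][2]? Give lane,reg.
c=2→G=2  r=3→T=1,p=1
L=2*4+1=9  i=1=1

9,1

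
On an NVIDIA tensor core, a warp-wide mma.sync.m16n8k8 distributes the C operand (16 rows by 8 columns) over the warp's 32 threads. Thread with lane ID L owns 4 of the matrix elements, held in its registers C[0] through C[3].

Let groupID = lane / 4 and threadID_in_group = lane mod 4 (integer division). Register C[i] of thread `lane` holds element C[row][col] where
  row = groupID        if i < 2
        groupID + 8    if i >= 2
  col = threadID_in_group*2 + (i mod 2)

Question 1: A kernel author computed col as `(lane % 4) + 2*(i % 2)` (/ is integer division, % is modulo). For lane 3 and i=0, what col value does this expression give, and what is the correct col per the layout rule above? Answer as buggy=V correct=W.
`(lane % 4) + 2*(i % 2)`[3,0]⇒3
L=3⇒gr=3>>2=0, th=3&3=3
[0]⇒row 0+0=0  col 3·2+0=6
col: 3 vs 6

buggy=3 correct=6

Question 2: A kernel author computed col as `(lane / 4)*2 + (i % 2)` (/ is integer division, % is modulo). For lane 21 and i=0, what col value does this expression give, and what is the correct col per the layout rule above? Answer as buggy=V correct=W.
`(lane / 4)*2 + (i % 2)`[21,0]=>10
L=21=>grp=21>>2=5, tig=21&3=1
[0]=>row 5+0=5  col 1·2+0=2
col: 10 vs 2

buggy=10 correct=2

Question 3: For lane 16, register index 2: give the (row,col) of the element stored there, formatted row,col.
lane 16: gid=4 (16/4), tid=0 (16%4)
i=2: r=4+8=12, c=0*2+0=0

12,0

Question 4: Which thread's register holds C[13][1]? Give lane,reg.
r=13->g=5,rb=1  c=1->t=0,b0=1
L=5*4+0=20  i=1*2+1=3

20,3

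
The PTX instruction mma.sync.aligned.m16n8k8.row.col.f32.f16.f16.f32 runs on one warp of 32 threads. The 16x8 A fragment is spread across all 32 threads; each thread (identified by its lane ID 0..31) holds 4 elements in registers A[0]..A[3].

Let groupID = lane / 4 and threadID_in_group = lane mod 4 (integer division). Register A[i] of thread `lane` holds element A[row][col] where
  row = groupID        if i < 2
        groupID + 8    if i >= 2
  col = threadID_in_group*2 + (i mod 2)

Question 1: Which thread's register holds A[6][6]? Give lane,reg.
27,0

r:6=>grp=6,rB=0  c:6=>tig=3,lo=0
L=6*4+3=27  i=0*2+0=0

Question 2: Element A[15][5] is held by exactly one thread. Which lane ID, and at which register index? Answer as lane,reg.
30,3

r:15=>grp=7,rB=1  c:5=>tig=2,lo=1
L=7*4+2=30  i=1*2+1=3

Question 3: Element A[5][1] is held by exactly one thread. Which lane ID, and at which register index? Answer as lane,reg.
r: 5->gid=5,r8=0  c: 1->tid=0,i&1=1
L=5*4+0=20  i=0*2+1=1

20,1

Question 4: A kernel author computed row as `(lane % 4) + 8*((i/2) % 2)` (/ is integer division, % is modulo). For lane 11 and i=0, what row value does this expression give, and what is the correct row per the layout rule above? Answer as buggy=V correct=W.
`(lane % 4) + 8*((i/2) % 2)`[11,0]⇒3
lane 11⇒11/4=2, 11 mod 4=3
i=0  r:2+0⇒2  c:2·3+0⇒6
row: 3 vs 2

buggy=3 correct=2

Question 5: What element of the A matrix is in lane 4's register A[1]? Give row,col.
lane 4->4/4=1, 4 mod 4=0
i=1  r:1+0->1  c:2·0+1->1

1,1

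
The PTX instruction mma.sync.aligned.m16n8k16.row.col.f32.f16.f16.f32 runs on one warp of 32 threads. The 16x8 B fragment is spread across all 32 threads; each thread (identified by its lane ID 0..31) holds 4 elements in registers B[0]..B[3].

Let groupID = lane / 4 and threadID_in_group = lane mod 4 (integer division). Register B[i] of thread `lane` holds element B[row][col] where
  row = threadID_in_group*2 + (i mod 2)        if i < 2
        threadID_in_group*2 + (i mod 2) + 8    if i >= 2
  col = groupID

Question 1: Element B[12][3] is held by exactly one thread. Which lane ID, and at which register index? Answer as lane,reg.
c: 3->gid=3  r: 12->r8=1,tid=2,i&1=0
L=3*4+2=14  i=1*2+0=2

14,2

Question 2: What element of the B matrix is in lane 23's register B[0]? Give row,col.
6,5

lane 23: G=5 (23/4), T=3 (23%4)
i=0: r=3*2+0+0=6, c=G=5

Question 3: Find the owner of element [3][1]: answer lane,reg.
5,1

c:1=>grp=1  r:3=>rB=0,tig=1,lo=1
L=1*4+1=5  i=0*2+1=1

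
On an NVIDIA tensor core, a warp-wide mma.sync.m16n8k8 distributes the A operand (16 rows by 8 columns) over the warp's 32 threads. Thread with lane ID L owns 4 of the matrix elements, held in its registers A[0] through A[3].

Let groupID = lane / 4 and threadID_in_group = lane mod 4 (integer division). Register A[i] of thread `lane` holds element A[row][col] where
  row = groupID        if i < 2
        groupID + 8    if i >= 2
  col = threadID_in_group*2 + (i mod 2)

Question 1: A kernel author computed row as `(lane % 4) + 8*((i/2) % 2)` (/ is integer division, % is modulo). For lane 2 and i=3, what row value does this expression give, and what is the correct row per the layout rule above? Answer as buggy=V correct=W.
`(lane % 4) + 8*((i/2) % 2)`[2,3]=>10
lane 2: grp=0 (2/4), tig=2 (2%4)
i=3: r=0+8=8, c=2*2+1=5
row: 10 vs 8

buggy=10 correct=8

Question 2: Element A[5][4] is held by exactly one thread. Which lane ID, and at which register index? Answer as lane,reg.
r=5→G=5,rhi=0  c=4→T=2,p=0
L=5*4+2=22  i=0*2+0=0

22,0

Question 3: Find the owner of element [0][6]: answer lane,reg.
r: 0->gid=0,r8=0  c: 6->tid=3,i&1=0
L=0*4+3=3  i=0*2+0=0

3,0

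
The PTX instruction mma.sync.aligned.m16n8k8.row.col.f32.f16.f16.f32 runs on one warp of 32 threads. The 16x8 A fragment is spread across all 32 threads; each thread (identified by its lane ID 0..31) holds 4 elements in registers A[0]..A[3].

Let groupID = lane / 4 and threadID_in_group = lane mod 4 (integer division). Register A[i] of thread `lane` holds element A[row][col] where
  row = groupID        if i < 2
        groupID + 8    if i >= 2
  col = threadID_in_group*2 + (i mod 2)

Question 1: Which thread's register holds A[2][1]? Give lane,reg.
8,1

r=2→G=2,rhi=0  c=1→T=0,p=1
L=2*4+0=8  i=0*2+1=1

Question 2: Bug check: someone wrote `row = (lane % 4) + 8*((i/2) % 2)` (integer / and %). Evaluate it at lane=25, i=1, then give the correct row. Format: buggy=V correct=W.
buggy=1 correct=6

`(lane % 4) + 8*((i/2) % 2)`[25,1]→1
25: G=6,T=1
[1] (6+0,1*2+1) = (6,3)
row: 1 vs 6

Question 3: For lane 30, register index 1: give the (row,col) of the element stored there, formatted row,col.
L=30=>grp=30>>2=7, tig=30&3=2
[1]=>row 7+0=7  col 2·2+1=5

7,5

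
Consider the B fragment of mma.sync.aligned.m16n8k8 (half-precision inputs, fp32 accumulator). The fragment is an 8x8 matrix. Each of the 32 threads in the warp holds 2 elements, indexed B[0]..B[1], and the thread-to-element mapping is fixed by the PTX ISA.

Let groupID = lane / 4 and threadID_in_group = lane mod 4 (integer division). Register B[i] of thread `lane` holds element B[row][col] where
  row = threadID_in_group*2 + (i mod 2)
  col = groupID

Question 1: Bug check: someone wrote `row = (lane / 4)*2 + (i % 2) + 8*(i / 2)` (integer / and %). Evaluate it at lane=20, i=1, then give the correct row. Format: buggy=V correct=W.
buggy=11 correct=1

`(lane / 4)*2 + (i % 2) + 8*(i / 2)`[20,1]=>11
20: grp=5,tig=0
[1] (0*2+1,5) = (1,5)
row: 11 vs 1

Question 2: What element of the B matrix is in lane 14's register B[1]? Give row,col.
14: gid=3,tid=2
[1] (2*2+1,3) = (5,3)

5,3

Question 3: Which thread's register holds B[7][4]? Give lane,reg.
c: 4->gid=4  r: 7->tid=3,i&1=1
L=4*4+3=19  i=1=1

19,1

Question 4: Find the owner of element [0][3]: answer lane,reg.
c=3->g=3  r=0->t=0,b0=0
L=3*4+0=12  i=0=0

12,0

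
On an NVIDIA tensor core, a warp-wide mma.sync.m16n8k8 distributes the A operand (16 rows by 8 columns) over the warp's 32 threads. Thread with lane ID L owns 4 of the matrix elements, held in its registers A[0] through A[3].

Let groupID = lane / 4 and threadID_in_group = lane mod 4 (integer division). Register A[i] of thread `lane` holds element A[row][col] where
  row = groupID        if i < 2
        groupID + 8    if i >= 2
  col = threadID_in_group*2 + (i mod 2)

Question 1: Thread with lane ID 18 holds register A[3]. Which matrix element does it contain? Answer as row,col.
18: grp=4,tig=2
[3] (4+8,2*2+1) = (12,5)

12,5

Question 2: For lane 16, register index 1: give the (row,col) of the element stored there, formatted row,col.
4,1

16: gid=4,tid=0
[1] (4+0,0*2+1) = (4,1)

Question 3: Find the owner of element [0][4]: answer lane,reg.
2,0

r=0→G=0,rhi=0  c=4→T=2,p=0
L=0*4+2=2  i=0*2+0=0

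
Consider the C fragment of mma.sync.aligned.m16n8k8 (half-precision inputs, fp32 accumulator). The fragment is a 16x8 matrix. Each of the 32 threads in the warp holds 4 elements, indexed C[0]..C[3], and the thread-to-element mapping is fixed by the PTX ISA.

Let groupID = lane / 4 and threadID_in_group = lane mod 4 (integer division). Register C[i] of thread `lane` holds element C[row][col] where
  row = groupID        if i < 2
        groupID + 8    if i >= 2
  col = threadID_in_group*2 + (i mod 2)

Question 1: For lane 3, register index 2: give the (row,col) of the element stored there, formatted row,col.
8,6

lane 3=>3/4=0, 3 mod 4=3
i=2  r:0+8=>8  c:2·3+0=>6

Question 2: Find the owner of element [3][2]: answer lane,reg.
13,0

r:3=>grp=3,rB=0  c:2=>tig=1,lo=0
L=3*4+1=13  i=0*2+0=0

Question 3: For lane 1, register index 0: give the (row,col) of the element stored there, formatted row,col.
0,2

L=1->g=1>>2=0, t=1&3=1
[0]->row 0+0=0  col 1·2+0=2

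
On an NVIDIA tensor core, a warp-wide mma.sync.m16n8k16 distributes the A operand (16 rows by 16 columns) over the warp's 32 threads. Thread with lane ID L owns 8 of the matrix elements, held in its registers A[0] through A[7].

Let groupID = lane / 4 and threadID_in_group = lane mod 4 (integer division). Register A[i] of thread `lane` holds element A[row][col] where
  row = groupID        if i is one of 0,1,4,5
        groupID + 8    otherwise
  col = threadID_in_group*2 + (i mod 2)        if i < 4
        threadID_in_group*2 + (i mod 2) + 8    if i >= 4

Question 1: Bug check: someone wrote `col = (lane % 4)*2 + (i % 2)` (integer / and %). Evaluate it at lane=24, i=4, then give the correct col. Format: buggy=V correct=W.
buggy=0 correct=8

`(lane % 4)*2 + (i % 2)`[24,4]⇒0
24: gr=6,th=0
[4] (6+0,0*2+0+8) = (6,8)
col: 0 vs 8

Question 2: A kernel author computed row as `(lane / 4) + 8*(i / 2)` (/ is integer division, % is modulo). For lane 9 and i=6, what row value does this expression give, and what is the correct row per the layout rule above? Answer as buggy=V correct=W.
`(lane / 4) + 8*(i / 2)`[9,6]=>26
lane 9=>9/4=2, 9 mod 4=1
i=6  r:2+8=>10  c:2·1+0+8=>10
row: 26 vs 10

buggy=26 correct=10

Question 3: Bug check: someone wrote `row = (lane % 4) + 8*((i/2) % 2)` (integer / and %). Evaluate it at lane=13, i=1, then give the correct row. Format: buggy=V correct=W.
`(lane % 4) + 8*((i/2) % 2)`[13,1]→1
lane 13→13/4=3, 13 mod 4=1
i=1  r:3+0→3  c:2·1+1+0→3
row: 1 vs 3

buggy=1 correct=3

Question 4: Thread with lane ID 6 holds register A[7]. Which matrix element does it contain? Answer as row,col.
lane 6=>6/4=1, 6 mod 4=2
i=7  r:1+8=>9  c:2·2+1+8=>13

9,13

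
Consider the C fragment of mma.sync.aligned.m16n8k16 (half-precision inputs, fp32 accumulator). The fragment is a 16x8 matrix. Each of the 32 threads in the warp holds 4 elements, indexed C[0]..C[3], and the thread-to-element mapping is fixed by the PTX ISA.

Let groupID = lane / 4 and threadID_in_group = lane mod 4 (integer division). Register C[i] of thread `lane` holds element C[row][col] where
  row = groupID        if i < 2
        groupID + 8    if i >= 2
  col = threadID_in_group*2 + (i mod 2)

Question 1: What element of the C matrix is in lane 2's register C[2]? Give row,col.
8,4

L=2->gid=2>>2=0, tid=2&3=2
[2]->row 0+8=8  col 2·2+0=4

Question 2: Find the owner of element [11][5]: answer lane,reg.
r=11⇒gr=3,Rb=1  c=5⇒th=2,odd=1
L=3*4+2=14  i=1*2+1=3

14,3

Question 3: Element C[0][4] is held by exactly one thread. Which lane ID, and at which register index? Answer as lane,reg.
r=0→G=0,rhi=0  c=4→T=2,p=0
L=0*4+2=2  i=0*2+0=0

2,0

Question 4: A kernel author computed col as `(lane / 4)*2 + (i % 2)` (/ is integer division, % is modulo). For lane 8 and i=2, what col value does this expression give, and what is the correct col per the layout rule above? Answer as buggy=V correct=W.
buggy=4 correct=0

`(lane / 4)*2 + (i % 2)`[8,2]→4
8: G=2,T=0
[2] (2+8,0*2+0) = (10,0)
col: 4 vs 0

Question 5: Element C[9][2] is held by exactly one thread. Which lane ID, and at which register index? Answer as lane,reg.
r:9=>grp=1,rB=1  c:2=>tig=1,lo=0
L=1*4+1=5  i=1*2+0=2

5,2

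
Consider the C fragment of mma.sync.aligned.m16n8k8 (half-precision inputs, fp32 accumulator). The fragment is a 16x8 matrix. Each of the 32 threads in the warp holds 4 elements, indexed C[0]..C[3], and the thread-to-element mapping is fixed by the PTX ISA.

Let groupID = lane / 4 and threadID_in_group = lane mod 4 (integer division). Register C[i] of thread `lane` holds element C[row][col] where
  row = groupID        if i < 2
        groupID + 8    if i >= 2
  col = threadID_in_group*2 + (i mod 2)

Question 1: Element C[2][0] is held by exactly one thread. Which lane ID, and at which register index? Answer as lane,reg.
8,0

r: 2->gid=2,r8=0  c: 0->tid=0,i&1=0
L=2*4+0=8  i=0*2+0=0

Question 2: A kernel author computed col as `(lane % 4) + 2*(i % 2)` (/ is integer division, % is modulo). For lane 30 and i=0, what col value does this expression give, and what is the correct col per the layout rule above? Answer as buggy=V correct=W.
`(lane % 4) + 2*(i % 2)`[30,0]→2
lane 30: G=7 (30/4), T=2 (30%4)
i=0: r=7+0=7, c=2*2+0=4
col: 2 vs 4

buggy=2 correct=4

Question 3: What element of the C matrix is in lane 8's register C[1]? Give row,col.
lane 8: grp=2 (8/4), tig=0 (8%4)
i=1: r=2+0=2, c=0*2+1=1

2,1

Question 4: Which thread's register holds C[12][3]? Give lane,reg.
r: 12->gid=4,r8=1  c: 3->tid=1,i&1=1
L=4*4+1=17  i=1*2+1=3

17,3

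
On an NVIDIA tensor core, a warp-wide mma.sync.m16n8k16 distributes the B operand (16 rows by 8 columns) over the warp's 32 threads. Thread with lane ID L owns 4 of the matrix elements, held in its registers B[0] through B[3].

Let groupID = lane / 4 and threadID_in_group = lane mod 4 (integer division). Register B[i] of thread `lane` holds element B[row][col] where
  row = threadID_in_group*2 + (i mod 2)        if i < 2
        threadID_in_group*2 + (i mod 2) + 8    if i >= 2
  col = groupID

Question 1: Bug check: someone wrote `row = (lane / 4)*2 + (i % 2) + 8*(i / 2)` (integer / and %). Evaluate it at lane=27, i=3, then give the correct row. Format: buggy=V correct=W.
`(lane / 4)*2 + (i % 2) + 8*(i / 2)`[27,3]->21
lane 27: g=6 (27/4), t=3 (27%4)
i=3: r=3*2+1+8=15, c=g=6
row: 21 vs 15

buggy=21 correct=15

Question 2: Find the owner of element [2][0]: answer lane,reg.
c=0->g=0  r=2->rb=0,t=1,b0=0
L=0*4+1=1  i=0*2+0=0

1,0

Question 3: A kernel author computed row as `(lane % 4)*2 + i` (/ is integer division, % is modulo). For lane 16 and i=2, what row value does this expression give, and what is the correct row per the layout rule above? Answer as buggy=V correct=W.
buggy=2 correct=8

`(lane % 4)*2 + i`[16,2]→2
lane 16→16/4=4, 16 mod 4=0
i=2  r:2·0+0+8→8  c:4
row: 2 vs 8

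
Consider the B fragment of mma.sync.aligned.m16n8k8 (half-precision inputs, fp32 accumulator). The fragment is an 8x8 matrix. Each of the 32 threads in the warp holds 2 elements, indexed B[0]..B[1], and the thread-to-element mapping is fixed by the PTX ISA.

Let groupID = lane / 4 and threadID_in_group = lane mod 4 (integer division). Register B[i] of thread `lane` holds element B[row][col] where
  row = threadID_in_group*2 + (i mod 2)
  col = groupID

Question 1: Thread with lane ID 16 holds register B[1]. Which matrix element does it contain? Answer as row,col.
1,4

lane 16⇒16/4=4, 16 mod 4=0
i=1  r:2·0+1⇒1  c:4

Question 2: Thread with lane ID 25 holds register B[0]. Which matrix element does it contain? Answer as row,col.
2,6

25: g=6,t=1
[0] (1*2+0,6) = (2,6)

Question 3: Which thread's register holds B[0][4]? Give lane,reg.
16,0

c=4->g=4  r=0->t=0,b0=0
L=4*4+0=16  i=0=0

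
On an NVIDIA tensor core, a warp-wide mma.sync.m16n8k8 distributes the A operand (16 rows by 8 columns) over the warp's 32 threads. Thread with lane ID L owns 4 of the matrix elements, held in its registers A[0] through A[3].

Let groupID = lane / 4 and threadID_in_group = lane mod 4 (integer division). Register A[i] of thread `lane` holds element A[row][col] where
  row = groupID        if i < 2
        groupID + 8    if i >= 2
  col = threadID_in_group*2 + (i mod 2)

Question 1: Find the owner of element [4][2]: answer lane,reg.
r=4⇒gr=4,Rb=0  c=2⇒th=1,odd=0
L=4*4+1=17  i=0*2+0=0

17,0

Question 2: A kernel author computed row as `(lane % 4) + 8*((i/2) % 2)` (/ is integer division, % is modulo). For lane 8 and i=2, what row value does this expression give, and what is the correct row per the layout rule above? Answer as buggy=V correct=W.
`(lane % 4) + 8*((i/2) % 2)`[8,2]⇒8
8: gr=2,th=0
[2] (2+8,0*2+0) = (10,0)
row: 8 vs 10

buggy=8 correct=10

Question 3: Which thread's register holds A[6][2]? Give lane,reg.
25,0

r: 6->gid=6,r8=0  c: 2->tid=1,i&1=0
L=6*4+1=25  i=0*2+0=0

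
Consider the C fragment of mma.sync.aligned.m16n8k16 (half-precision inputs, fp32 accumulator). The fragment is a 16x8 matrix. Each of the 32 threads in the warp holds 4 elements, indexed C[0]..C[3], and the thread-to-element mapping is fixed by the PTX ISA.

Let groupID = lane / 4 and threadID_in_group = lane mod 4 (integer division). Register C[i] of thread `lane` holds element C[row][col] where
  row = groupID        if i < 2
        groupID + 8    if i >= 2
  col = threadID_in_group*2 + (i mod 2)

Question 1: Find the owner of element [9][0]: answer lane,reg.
r:9=>grp=1,rB=1  c:0=>tig=0,lo=0
L=1*4+0=4  i=1*2+0=2

4,2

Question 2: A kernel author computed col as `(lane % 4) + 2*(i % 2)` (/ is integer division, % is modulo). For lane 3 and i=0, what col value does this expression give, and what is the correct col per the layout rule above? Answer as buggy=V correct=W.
buggy=3 correct=6

`(lane % 4) + 2*(i % 2)`[3,0]->3
lane 3->3/4=0, 3 mod 4=3
i=0  r:0+0->0  c:2·3+0->6
col: 3 vs 6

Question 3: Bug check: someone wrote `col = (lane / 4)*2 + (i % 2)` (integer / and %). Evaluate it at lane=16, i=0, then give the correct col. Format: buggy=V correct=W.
`(lane / 4)*2 + (i % 2)`[16,0]⇒8
lane 16: gr=4 (16/4), th=0 (16%4)
i=0: r=4+0=4, c=0*2+0=0
col: 8 vs 0

buggy=8 correct=0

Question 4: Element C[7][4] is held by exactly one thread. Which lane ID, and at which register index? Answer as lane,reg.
30,0

r: 7->gid=7,r8=0  c: 4->tid=2,i&1=0
L=7*4+2=30  i=0*2+0=0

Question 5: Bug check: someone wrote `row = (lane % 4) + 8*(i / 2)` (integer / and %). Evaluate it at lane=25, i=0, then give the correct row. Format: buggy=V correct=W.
buggy=1 correct=6

`(lane % 4) + 8*(i / 2)`[25,0]->1
lane 25: g=6 (25/4), t=1 (25%4)
i=0: r=6+0=6, c=1*2+0=2
row: 1 vs 6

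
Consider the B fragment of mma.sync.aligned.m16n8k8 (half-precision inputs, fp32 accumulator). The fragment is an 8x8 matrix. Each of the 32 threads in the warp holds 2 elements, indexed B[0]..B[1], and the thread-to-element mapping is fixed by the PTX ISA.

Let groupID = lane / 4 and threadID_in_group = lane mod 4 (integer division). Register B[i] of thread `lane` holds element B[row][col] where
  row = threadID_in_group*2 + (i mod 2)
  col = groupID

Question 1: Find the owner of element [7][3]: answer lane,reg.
15,1

c=3→G=3  r=7→T=3,p=1
L=3*4+3=15  i=1=1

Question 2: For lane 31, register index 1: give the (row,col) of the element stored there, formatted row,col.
L=31⇒gr=31>>2=7, th=31&3=3
[1]⇒row 3·2+1=7  col gr=7

7,7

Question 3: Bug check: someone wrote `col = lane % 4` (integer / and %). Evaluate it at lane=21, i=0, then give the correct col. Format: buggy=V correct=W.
`lane % 4`[21,0]->1
lane 21->21/4=5, 21 mod 4=1
i=0  r:2·1+0->2  c:5
col: 1 vs 5

buggy=1 correct=5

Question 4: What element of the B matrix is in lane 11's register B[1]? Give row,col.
7,2

lane 11->11/4=2, 11 mod 4=3
i=1  r:2·3+1->7  c:2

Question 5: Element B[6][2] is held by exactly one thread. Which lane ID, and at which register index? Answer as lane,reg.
c:2=>grp=2  r:6=>tig=3,lo=0
L=2*4+3=11  i=0=0

11,0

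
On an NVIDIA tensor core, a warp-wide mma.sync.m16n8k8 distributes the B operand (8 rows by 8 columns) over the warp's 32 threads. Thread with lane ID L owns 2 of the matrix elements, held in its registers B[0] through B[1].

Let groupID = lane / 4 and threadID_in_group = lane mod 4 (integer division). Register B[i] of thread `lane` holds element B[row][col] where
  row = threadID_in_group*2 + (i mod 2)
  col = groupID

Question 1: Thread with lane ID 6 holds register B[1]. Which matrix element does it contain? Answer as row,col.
lane 6→6/4=1, 6 mod 4=2
i=1  r:2·2+1→5  c:1

5,1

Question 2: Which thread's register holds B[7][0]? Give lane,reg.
c=0→G=0  r=7→T=3,p=1
L=0*4+3=3  i=1=1

3,1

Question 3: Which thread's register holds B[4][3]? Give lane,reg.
14,0

c:3=>grp=3  r:4=>tig=2,lo=0
L=3*4+2=14  i=0=0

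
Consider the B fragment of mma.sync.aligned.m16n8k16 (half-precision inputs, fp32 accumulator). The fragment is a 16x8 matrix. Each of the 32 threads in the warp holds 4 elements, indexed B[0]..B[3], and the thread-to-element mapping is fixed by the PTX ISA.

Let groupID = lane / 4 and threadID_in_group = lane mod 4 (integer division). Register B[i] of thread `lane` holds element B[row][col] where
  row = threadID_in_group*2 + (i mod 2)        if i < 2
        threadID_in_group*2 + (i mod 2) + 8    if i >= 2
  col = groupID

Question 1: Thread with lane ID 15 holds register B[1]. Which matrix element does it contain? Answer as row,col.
15: G=3,T=3
[1] (3*2+1+0,3) = (7,3)

7,3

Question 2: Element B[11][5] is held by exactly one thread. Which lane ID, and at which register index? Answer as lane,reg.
c=5->g=5  r=11->rb=1,t=1,b0=1
L=5*4+1=21  i=1*2+1=3

21,3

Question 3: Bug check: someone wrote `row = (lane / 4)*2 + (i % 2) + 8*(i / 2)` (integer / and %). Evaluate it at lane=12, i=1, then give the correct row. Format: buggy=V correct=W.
`(lane / 4)*2 + (i % 2) + 8*(i / 2)`[12,1]->7
lane 12: gid=3 (12/4), tid=0 (12%4)
i=1: r=0*2+1+0=1, c=gid=3
row: 7 vs 1

buggy=7 correct=1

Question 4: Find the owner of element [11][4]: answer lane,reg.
c:4=>grp=4  r:11=>rB=1,tig=1,lo=1
L=4*4+1=17  i=1*2+1=3

17,3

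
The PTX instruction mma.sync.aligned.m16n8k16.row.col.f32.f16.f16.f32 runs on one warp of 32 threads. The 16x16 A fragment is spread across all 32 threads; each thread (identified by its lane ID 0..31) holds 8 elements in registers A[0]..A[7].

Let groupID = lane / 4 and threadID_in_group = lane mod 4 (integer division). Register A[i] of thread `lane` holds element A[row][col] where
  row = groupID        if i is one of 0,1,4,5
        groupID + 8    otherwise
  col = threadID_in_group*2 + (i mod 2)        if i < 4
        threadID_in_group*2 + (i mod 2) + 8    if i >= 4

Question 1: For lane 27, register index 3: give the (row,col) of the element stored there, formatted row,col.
14,7

lane 27->27/4=6, 27 mod 4=3
i=3  r:6+8->14  c:2·3+1+0->7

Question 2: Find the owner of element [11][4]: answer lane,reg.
r:11=>grp=3,rB=1  c:4=>cB=0,tig=2,lo=0
L=3*4+2=14  i=0*4+1*2+0=2

14,2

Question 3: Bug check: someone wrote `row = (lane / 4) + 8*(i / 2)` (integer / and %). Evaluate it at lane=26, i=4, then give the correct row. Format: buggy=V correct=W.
buggy=22 correct=6

`(lane / 4) + 8*(i / 2)`[26,4]→22
26: G=6,T=2
[4] (6+0,2*2+0+8) = (6,12)
row: 22 vs 6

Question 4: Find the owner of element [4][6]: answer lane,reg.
r=4⇒gr=4,Rb=0  c=6⇒Cb=0,th=3,odd=0
L=4*4+3=19  i=0*4+0*2+0=0

19,0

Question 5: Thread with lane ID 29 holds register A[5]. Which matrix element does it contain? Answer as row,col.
7,11

lane 29: grp=7 (29/4), tig=1 (29%4)
i=5: r=7+0=7, c=1*2+1+8=11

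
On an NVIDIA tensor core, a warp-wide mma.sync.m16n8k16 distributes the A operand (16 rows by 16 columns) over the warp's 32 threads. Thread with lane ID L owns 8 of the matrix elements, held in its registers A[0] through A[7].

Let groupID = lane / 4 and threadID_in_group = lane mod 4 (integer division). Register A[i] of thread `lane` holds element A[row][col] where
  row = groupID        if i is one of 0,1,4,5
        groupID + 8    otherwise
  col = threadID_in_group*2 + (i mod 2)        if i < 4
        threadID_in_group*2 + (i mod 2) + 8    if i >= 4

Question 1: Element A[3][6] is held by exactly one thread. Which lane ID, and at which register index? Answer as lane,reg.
r=3→G=3,rhi=0  c=6→chi=0,T=3,p=0
L=3*4+3=15  i=0*4+0*2+0=0

15,0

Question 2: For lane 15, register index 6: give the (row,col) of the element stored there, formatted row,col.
11,14

L=15->g=15>>2=3, t=15&3=3
[6]->row 3+8=11  col 3·2+0+8=14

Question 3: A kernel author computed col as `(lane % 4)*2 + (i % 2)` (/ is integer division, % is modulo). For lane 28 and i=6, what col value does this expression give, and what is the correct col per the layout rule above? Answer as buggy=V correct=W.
`(lane % 4)*2 + (i % 2)`[28,6]->0
lane 28: gid=7 (28/4), tid=0 (28%4)
i=6: r=7+8=15, c=0*2+0+8=8
col: 0 vs 8

buggy=0 correct=8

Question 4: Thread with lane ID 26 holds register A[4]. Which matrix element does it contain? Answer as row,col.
6,12

26: g=6,t=2
[4] (6+0,2*2+0+8) = (6,12)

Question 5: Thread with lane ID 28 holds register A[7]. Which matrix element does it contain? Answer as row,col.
lane 28->28/4=7, 28 mod 4=0
i=7  r:7+8->15  c:2·0+1+8->9

15,9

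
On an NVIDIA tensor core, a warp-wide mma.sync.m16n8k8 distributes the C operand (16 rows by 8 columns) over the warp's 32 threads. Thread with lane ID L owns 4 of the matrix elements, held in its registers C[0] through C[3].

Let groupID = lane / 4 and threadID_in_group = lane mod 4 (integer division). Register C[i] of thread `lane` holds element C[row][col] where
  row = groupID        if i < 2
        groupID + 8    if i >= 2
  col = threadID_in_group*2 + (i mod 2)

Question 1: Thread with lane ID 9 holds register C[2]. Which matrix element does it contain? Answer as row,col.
L=9->gid=9>>2=2, tid=9&3=1
[2]->row 2+8=10  col 1·2+0=2

10,2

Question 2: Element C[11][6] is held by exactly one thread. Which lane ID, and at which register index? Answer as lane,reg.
15,2

r=11->g=3,rb=1  c=6->t=3,b0=0
L=3*4+3=15  i=1*2+0=2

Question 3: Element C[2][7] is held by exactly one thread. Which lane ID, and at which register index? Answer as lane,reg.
r=2->g=2,rb=0  c=7->t=3,b0=1
L=2*4+3=11  i=0*2+1=1

11,1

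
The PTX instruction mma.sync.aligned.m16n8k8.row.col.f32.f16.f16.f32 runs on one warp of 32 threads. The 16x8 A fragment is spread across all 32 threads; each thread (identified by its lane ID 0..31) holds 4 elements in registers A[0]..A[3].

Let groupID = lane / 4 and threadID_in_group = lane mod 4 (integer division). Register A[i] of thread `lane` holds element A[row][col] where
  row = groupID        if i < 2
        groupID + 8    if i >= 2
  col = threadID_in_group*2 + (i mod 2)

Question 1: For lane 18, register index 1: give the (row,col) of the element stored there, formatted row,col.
18: grp=4,tig=2
[1] (4+0,2*2+1) = (4,5)

4,5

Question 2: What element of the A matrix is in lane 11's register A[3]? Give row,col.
lane 11->11/4=2, 11 mod 4=3
i=3  r:2+8->10  c:2·3+1->7

10,7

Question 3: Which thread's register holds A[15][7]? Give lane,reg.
r=15->g=7,rb=1  c=7->t=3,b0=1
L=7*4+3=31  i=1*2+1=3

31,3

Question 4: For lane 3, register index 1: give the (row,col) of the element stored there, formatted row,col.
0,7

L=3→G=3>>2=0, T=3&3=3
[1]→row 0+0=0  col 3·2+1=7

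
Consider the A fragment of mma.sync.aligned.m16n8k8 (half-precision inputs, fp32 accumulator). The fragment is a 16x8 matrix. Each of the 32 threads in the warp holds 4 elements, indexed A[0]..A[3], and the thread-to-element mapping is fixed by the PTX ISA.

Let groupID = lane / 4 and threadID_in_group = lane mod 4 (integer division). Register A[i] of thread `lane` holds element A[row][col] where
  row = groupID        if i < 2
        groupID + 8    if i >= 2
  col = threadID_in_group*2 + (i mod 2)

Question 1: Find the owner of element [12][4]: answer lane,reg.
r=12→G=4,rhi=1  c=4→T=2,p=0
L=4*4+2=18  i=1*2+0=2

18,2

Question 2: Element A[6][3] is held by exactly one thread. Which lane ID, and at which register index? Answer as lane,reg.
25,1

r=6→G=6,rhi=0  c=3→T=1,p=1
L=6*4+1=25  i=0*2+1=1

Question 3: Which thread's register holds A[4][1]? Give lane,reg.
16,1

r: 4->gid=4,r8=0  c: 1->tid=0,i&1=1
L=4*4+0=16  i=0*2+1=1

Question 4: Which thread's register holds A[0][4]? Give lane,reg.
2,0

r:0=>grp=0,rB=0  c:4=>tig=2,lo=0
L=0*4+2=2  i=0*2+0=0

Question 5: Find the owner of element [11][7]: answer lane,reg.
r: 11->gid=3,r8=1  c: 7->tid=3,i&1=1
L=3*4+3=15  i=1*2+1=3

15,3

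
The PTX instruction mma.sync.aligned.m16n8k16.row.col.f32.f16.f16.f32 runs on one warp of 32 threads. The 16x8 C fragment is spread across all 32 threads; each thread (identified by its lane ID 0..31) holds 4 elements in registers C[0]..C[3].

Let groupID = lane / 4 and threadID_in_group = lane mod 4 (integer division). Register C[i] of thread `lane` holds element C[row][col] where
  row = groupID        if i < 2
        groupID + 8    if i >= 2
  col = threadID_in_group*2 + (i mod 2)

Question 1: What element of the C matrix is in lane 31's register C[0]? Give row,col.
31: gr=7,th=3
[0] (7+0,3*2+0) = (7,6)

7,6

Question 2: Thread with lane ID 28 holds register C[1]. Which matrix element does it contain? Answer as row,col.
7,1

lane 28=>28/4=7, 28 mod 4=0
i=1  r:7+0=>7  c:2·0+1=>1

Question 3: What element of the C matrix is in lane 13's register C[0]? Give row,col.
lane 13: gid=3 (13/4), tid=1 (13%4)
i=0: r=3+0=3, c=1*2+0=2

3,2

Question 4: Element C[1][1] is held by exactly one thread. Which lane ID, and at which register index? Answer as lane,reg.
4,1

r=1→G=1,rhi=0  c=1→T=0,p=1
L=1*4+0=4  i=0*2+1=1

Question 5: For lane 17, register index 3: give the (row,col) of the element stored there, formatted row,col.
lane 17=>17/4=4, 17 mod 4=1
i=3  r:4+8=>12  c:2·1+1=>3

12,3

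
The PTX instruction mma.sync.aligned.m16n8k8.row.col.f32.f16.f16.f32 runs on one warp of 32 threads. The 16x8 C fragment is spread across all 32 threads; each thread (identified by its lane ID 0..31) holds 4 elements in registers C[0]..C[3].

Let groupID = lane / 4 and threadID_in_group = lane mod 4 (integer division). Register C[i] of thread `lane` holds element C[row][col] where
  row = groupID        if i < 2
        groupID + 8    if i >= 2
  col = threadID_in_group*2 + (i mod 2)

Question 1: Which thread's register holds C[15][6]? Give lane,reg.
31,2

r=15->g=7,rb=1  c=6->t=3,b0=0
L=7*4+3=31  i=1*2+0=2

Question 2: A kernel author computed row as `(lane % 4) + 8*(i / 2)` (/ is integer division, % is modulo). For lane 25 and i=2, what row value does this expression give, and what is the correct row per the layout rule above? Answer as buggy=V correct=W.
`(lane % 4) + 8*(i / 2)`[25,2]→9
25: G=6,T=1
[2] (6+8,1*2+0) = (14,2)
row: 9 vs 14

buggy=9 correct=14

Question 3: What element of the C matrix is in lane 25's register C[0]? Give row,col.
6,2

lane 25→25/4=6, 25 mod 4=1
i=0  r:6+0→6  c:2·1+0→2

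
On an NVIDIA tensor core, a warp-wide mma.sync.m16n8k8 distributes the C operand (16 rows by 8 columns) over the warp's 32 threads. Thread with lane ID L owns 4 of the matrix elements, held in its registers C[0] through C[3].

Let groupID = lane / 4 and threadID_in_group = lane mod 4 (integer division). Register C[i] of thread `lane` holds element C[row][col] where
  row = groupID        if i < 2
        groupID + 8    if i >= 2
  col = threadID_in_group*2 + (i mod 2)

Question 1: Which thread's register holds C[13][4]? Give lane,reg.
r: 13->gid=5,r8=1  c: 4->tid=2,i&1=0
L=5*4+2=22  i=1*2+0=2

22,2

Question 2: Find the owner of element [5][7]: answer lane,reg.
23,1

r=5→G=5,rhi=0  c=7→T=3,p=1
L=5*4+3=23  i=0*2+1=1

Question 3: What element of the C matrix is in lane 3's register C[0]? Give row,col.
0,6

L=3⇒gr=3>>2=0, th=3&3=3
[0]⇒row 0+0=0  col 3·2+0=6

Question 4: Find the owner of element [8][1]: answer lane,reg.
0,3

r: 8->gid=0,r8=1  c: 1->tid=0,i&1=1
L=0*4+0=0  i=1*2+1=3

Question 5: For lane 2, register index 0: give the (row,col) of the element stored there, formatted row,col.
lane 2: gr=0 (2/4), th=2 (2%4)
i=0: r=0+0=0, c=2*2+0=4

0,4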